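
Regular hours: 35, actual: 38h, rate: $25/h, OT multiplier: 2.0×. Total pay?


$1025.00

Regular: 35h × $25 = $875.00
Overtime: 38 - 35 = 3h
OT pay: 3h × $25 × 2.0 = $150.00
Total = $875.00 + $150.00 = $1025.00


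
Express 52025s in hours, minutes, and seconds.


14h 27m 5s

Hours: 52025 ÷ 3600 = 14 remainder 1625
Minutes: 1625 ÷ 60 = 27 remainder 5
Seconds: 5


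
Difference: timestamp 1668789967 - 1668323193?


466774 seconds (129.7 hours / 5.40 days)

Difference = 1668789967 - 1668323193 = 466774 seconds
In hours: 466774 / 3600 ≈ 129.7
In days: 466774 / 86400 ≈ 5.40


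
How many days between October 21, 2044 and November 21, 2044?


31 days

From October 21, 2044 to November 21, 2044
Rest of October 2044: 31 - 21 = 10
Days into November 2044: 21
Total = 10 + 21 = 31 days


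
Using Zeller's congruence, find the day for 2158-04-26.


Zeller's congruence:
q=26, m=4, k=58, j=21
h = (26 + ⌊13×5/5⌋ + 58 + ⌊58/4⌋ + ⌊21/4⌋ - 2×21) mod 7
= (26 + 13 + 58 + 14 + 5 - 42) mod 7
= 74 mod 7 = 4
h=4 → Wednesday

Wednesday


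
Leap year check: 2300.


Rules: divisible by 4 AND (not by 100 OR by 400)
2300 ÷ 4 = 575 exactly → divisible by 4
2300 ÷ 100 = 23 exactly → divisible by 100
2300 ÷ 400 = 5 remainder 300 → not divisible by 400
Divisible by 100 but not by 400 → not a leap year

No


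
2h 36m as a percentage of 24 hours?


0.1083 (10.83%)

Total minutes: 2×60 + 36 = 156
Day = 24×60 = 1440 minutes
Fraction = 156/1440 ≈ 0.1083
As a percentage: 156/1440 × 100 ≈ 10.83%


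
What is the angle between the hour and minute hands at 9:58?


Hour hand = 9×30 + 58×0.5 = 299.0°
Minute hand = 58×6 = 348°
Difference = |299.0 - 348| = 49.0°

49.0°


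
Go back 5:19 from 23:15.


17:56

Start: 1395 minutes from midnight
Subtract: 319 minutes
Remaining: 1395 - 319 = 1076
Hours: 17, Minutes: 56


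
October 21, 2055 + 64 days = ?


December 24, 2055

Start: October 21, 2055
Add 64 days
October 21 → November 1: 31 - 21 + 1 = 11 days (64 - 11 = 53 left)
November 1 → December 1: 30 - 1 + 1 = 30 days (53 - 30 = 23 left)
December 1 + 23 = December 24, 2055


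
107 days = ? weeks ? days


Weeks: 107 ÷ 7 = 15 remainder 2

15 weeks 2 days


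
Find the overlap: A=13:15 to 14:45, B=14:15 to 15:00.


30 minutes

Meeting A: 795-885 (in minutes from midnight)
Meeting B: 855-900
Overlap start = max(795, 855) = 855
Overlap end = min(885, 900) = 885
Overlap = max(0, 885 - 855) = 30 min


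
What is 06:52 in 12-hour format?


Hour: 6
6 < 12 → AM

6:52 AM


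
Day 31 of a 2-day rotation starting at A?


Shift A

Shifts: A, B
Start: A (index 0)
Day 31: (0 + 31 - 1) mod 2
= 30 mod 2
= 0
Index 0 → shift A


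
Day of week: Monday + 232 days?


Start: Monday (index 0)
(0 + 232) mod 7
= 232 mod 7
= 1
Index 1 → Tuesday

Tuesday


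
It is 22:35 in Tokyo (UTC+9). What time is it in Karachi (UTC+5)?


Time difference = UTC+5 - UTC+9 = -4 hours
New hour = (22 -4) mod 24
= 18 mod 24 = 18
Minutes unchanged → 18:35

18:35


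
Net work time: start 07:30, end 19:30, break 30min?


Total time = (19×60+30) - (7×60+30)
= 1170 - 450 = 720 min
Minus break: 720 - 30 = 690 min
= 11h 30m

11h 30m (690 minutes)


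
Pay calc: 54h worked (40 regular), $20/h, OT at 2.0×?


Regular: 40h × $20 = $800.00
Overtime: 54 - 40 = 14h
OT pay: 14h × $20 × 2.0 = $560.00
Total = $800.00 + $560.00 = $1360.00

$1360.00


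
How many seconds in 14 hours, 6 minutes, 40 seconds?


Hours: 14 × 3600 = 50400
Minutes: 6 × 60 = 360
Seconds: 40
Total = 50400 + 360 + 40 = 50800

50800 seconds


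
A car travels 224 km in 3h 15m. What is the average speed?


Distance: 224 km
Time: 3h 15m = 195 min = 195/60 = 13/4 hours
Speed = 224 ÷ (13/4) = 224 × 4 / 13 = 896/13 ≈ 68.9 km/h

68.9 km/h


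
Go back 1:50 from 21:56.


Start: 1316 minutes from midnight
Subtract: 110 minutes
Remaining: 1316 - 110 = 1206
Hours: 20, Minutes: 6

20:06


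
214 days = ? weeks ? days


Weeks: 214 ÷ 7 = 30 remainder 4

30 weeks 4 days


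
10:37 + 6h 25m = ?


17:02

Start: 637 minutes from midnight
Add: 385 minutes
Total: 1022 minutes
Hours: 1022 ÷ 60 = 17 remainder 2


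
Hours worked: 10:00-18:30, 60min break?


Total time = (18×60+30) - (10×60+0)
= 1110 - 600 = 510 min
Minus break: 510 - 60 = 450 min
= 7h 30m

7h 30m (450 minutes)


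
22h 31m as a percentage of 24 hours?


Total minutes: 22×60 + 31 = 1351
Day = 24×60 = 1440 minutes
Fraction = 1351/1440 ≈ 0.9382
As a percentage: 1351/1440 × 100 ≈ 93.82%

0.9382 (93.82%)


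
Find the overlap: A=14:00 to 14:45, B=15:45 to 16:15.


0 minutes

Meeting A: 840-885 (in minutes from midnight)
Meeting B: 945-975
Overlap start = max(840, 945) = 945
Overlap end = min(885, 975) = 885
Overlap = max(0, 885 - 945) = 0 min


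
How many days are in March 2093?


Month: March (month 3)
March has 31 days

31 days


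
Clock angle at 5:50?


125.0°

Hour hand = 5×30 + 50×0.5 = 175.0°
Minute hand = 50×6 = 300°
Difference = |175.0 - 300| = 125.0°


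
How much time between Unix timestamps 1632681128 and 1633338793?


657665 seconds (182.7 hours / 7.61 days)

Difference = 1633338793 - 1632681128 = 657665 seconds
In hours: 657665 / 3600 ≈ 182.7
In days: 657665 / 86400 ≈ 7.61


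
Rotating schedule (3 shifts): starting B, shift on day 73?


Shift B

Shifts: A, B, C
Start: B (index 1)
Day 73: (1 + 73 - 1) mod 3
= 73 mod 3
= 1
Index 1 → shift B


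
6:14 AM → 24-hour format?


06:14

Input: 6:14 AM
AM hour stays: 6


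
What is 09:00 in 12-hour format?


Hour: 9
9 < 12 → AM

9:00 AM


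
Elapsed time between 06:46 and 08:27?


End time in minutes: 8×60 + 27 = 507
Start time in minutes: 6×60 + 46 = 406
Difference = 507 - 406 = 101 minutes
= 1 hours 41 minutes

1h 41m


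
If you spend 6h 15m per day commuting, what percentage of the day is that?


Time: 375 minutes
Day: 1440 minutes
Percentage = (375/1440) × 100 ≈ 26.0%

26.0%


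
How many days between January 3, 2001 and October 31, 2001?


From January 3, 2001 to October 31, 2001
Rest of January 2001: 31 - 3 = 28
Full months: February 2001 28, March 31, April 30, May 31, June 30, July 31, August 31, September 30
Days into October 2001: 31
Total = 28 + 28 + 31 + 30 + 31 + 30 + 31 + 31 + 30 + 31 = 301 days

301 days


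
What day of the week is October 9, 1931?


Zeller's congruence:
q=9, m=10, k=31, j=19
h = (9 + ⌊13×11/5⌋ + 31 + ⌊31/4⌋ + ⌊19/4⌋ - 2×19) mod 7
= (9 + 28 + 31 + 7 + 4 - 38) mod 7
= 41 mod 7 = 6
h=6 → Friday

Friday


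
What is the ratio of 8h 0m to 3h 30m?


Duration 1: 480 minutes
Duration 2: 210 minutes
Ratio = 480:210
GCD = 30
Simplified = 16:7
As a decimal: 16/7 ≈ 2.29

16:7 (2.29)


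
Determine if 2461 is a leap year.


No

Rules: divisible by 4 AND (not by 100 OR by 400)
2461 ÷ 4 = 615 remainder 1 → not divisible by 4
Not divisible by 4 → not a leap year


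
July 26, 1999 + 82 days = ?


October 16, 1999

Start: July 26, 1999
Add 82 days
July 26 → August 1: 31 - 26 + 1 = 6 days (82 - 6 = 76 left)
August 1 → September 1: 31 - 1 + 1 = 31 days (76 - 31 = 45 left)
September 1 → October 1: 30 - 1 + 1 = 30 days (45 - 30 = 15 left)
October 1 + 15 = October 16, 1999


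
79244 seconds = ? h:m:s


Hours: 79244 ÷ 3600 = 22 remainder 44
Minutes: 44 ÷ 60 = 0 remainder 44
Seconds: 44

22h 0m 44s


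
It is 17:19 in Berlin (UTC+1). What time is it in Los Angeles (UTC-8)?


Time difference = UTC-8 - UTC+1 = -9 hours
New hour = (17 -9) mod 24
= 8 mod 24 = 8
Minutes unchanged → 08:19

08:19


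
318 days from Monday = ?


Start: Monday (index 0)
(0 + 318) mod 7
= 318 mod 7
= 3
Index 3 → Thursday

Thursday


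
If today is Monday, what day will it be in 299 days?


Saturday

Start: Monday (index 0)
(0 + 299) mod 7
= 299 mod 7
= 5
Index 5 → Saturday


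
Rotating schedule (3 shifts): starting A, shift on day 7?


Shift A

Shifts: A, B, C
Start: A (index 0)
Day 7: (0 + 7 - 1) mod 3
= 6 mod 3
= 0
Index 0 → shift A


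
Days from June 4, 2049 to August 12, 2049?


From June 4, 2049 to August 12, 2049
Rest of June 2049: 30 - 4 = 26
Full months: July 31
Days into August 2049: 12
Total = 26 + 31 + 12 = 69 days

69 days


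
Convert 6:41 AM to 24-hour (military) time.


06:41

Input: 6:41 AM
AM hour stays: 6


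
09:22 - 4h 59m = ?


04:23

Start: 562 minutes from midnight
Subtract: 299 minutes
Remaining: 562 - 299 = 263
Hours: 4, Minutes: 23


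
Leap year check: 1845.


Rules: divisible by 4 AND (not by 100 OR by 400)
1845 ÷ 4 = 461 remainder 1 → not divisible by 4
Not divisible by 4 → not a leap year

No


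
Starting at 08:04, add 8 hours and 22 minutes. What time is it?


16:26

Start: 484 minutes from midnight
Add: 502 minutes
Total: 986 minutes
Hours: 986 ÷ 60 = 16 remainder 26


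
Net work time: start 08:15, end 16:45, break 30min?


8h 0m (480 minutes)

Total time = (16×60+45) - (8×60+15)
= 1005 - 495 = 510 min
Minus break: 510 - 30 = 480 min
= 8h 0m


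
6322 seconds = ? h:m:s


Hours: 6322 ÷ 3600 = 1 remainder 2722
Minutes: 2722 ÷ 60 = 45 remainder 22
Seconds: 22

1h 45m 22s


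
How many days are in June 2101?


30 days

Month: June (month 6)
June has 30 days


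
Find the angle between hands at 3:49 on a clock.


179.5°

Hour hand = 3×30 + 49×0.5 = 114.5°
Minute hand = 49×6 = 294°
Difference = |114.5 - 294| = 179.5°


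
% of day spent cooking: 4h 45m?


19.8%

Time: 285 minutes
Day: 1440 minutes
Percentage = (285/1440) × 100 ≈ 19.8%


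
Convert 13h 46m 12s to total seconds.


Hours: 13 × 3600 = 46800
Minutes: 46 × 60 = 2760
Seconds: 12
Total = 46800 + 2760 + 12 = 49572

49572 seconds


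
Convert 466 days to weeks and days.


Weeks: 466 ÷ 7 = 66 remainder 4

66 weeks 4 days


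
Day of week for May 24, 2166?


Zeller's congruence:
q=24, m=5, k=66, j=21
h = (24 + ⌊13×6/5⌋ + 66 + ⌊66/4⌋ + ⌊21/4⌋ - 2×21) mod 7
= (24 + 15 + 66 + 16 + 5 - 42) mod 7
= 84 mod 7 = 0
h=0 → Saturday

Saturday


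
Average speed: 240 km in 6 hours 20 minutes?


37.9 km/h

Distance: 240 km
Time: 6h 20m = 380 min = 380/60 = 19/3 hours
Speed = 240 ÷ (19/3) = 240 × 3 / 19 = 720/19 ≈ 37.9 km/h


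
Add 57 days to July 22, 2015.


Start: July 22, 2015
Add 57 days
July 22 → August 1: 31 - 22 + 1 = 10 days (57 - 10 = 47 left)
August 1 → September 1: 31 - 1 + 1 = 31 days (47 - 31 = 16 left)
September 1 + 16 = September 17, 2015

September 17, 2015


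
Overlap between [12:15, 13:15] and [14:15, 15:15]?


Meeting A: 735-795 (in minutes from midnight)
Meeting B: 855-915
Overlap start = max(735, 855) = 855
Overlap end = min(795, 915) = 795
Overlap = max(0, 795 - 855) = 0 min

0 minutes


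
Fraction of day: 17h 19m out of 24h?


0.7215 (72.15%)

Total minutes: 17×60 + 19 = 1039
Day = 24×60 = 1440 minutes
Fraction = 1039/1440 ≈ 0.7215
As a percentage: 1039/1440 × 100 ≈ 72.15%


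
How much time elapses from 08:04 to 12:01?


End time in minutes: 12×60 + 1 = 721
Start time in minutes: 8×60 + 4 = 484
Difference = 721 - 484 = 237 minutes
= 3 hours 57 minutes

3h 57m


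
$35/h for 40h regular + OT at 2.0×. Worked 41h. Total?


Regular: 40h × $35 = $1400.00
Overtime: 41 - 40 = 1h
OT pay: 1h × $35 × 2.0 = $70.00
Total = $1400.00 + $70.00 = $1470.00

$1470.00


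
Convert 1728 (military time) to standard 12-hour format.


5:28 PM

Hour: 17
17 - 12 = 5 → PM


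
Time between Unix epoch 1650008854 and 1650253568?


244714 seconds (68.0 hours / 2.83 days)

Difference = 1650253568 - 1650008854 = 244714 seconds
In hours: 244714 / 3600 ≈ 68.0
In days: 244714 / 86400 ≈ 2.83


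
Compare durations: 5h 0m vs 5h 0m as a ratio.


Duration 1: 300 minutes
Duration 2: 300 minutes
Ratio = 300:300
GCD = 300
Simplified = 1:1
As a decimal: 1/1 = 1.00

1:1 (1.00)


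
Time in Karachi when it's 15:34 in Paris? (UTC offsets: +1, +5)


19:34

Time difference = UTC+5 - UTC+1 = +4 hours
New hour = (15 + 4) mod 24
= 19 mod 24 = 19
Minutes unchanged → 19:34


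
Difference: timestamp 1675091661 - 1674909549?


182112 seconds (50.6 hours / 2.11 days)

Difference = 1675091661 - 1674909549 = 182112 seconds
In hours: 182112 / 3600 ≈ 50.6
In days: 182112 / 86400 ≈ 2.11


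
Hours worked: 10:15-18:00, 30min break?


7h 15m (435 minutes)

Total time = (18×60+0) - (10×60+15)
= 1080 - 615 = 465 min
Minus break: 465 - 30 = 435 min
= 7h 15m


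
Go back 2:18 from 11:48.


09:30

Start: 708 minutes from midnight
Subtract: 138 minutes
Remaining: 708 - 138 = 570
Hours: 9, Minutes: 30


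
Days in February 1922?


28 days

Month: February (month 2)
February: 28 or 29 (leap year)
1922 leap year? No


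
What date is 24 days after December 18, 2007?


Start: December 18, 2007
Add 24 days
December 18 → January 1: 31 - 18 + 1 = 14 days (24 - 14 = 10 left)
January 1 + 10 = January 11, 2008

January 11, 2008


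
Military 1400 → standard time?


Hour: 14
14 - 12 = 2 → PM

2:00 PM


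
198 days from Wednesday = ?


Friday

Start: Wednesday (index 2)
(2 + 198) mod 7
= 200 mod 7
= 4
Index 4 → Friday


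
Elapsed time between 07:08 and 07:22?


0h 14m

End time in minutes: 7×60 + 22 = 442
Start time in minutes: 7×60 + 8 = 428
Difference = 442 - 428 = 14 minutes
= 0 hours 14 minutes


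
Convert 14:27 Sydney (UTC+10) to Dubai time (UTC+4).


08:27

Time difference = UTC+4 - UTC+10 = -6 hours
New hour = (14 -6) mod 24
= 8 mod 24 = 8
Minutes unchanged → 08:27


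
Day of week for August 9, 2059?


Zeller's congruence:
q=9, m=8, k=59, j=20
h = (9 + ⌊13×9/5⌋ + 59 + ⌊59/4⌋ + ⌊20/4⌋ - 2×20) mod 7
= (9 + 23 + 59 + 14 + 5 - 40) mod 7
= 70 mod 7 = 0
h=0 → Saturday

Saturday


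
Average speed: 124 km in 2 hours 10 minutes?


57.2 km/h

Distance: 124 km
Time: 2h 10m = 130 min = 130/60 = 13/6 hours
Speed = 124 ÷ (13/6) = 124 × 6 / 13 = 744/13 ≈ 57.2 km/h


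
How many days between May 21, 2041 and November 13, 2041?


176 days

From May 21, 2041 to November 13, 2041
Rest of May 2041: 31 - 21 = 10
Full months: June 30, July 31, August 31, September 30, October 31
Days into November 2041: 13
Total = 10 + 30 + 31 + 31 + 30 + 31 + 13 = 176 days


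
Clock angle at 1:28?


124.0°

Hour hand = 1×30 + 28×0.5 = 44.0°
Minute hand = 28×6 = 168°
Difference = |44.0 - 168| = 124.0°


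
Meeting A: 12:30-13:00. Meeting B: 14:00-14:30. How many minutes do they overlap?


0 minutes

Meeting A: 750-780 (in minutes from midnight)
Meeting B: 840-870
Overlap start = max(750, 840) = 840
Overlap end = min(780, 870) = 780
Overlap = max(0, 780 - 840) = 0 min


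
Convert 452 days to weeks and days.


64 weeks 4 days

Weeks: 452 ÷ 7 = 64 remainder 4


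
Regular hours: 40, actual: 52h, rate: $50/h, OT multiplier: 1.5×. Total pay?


Regular: 40h × $50 = $2000.00
Overtime: 52 - 40 = 12h
OT pay: 12h × $50 × 1.5 = $900.00
Total = $2000.00 + $900.00 = $2900.00

$2900.00


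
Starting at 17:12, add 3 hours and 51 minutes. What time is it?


Start: 1032 minutes from midnight
Add: 231 minutes
Total: 1263 minutes
Hours: 1263 ÷ 60 = 21 remainder 3

21:03


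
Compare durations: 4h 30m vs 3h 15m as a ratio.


18:13 (1.38)

Duration 1: 270 minutes
Duration 2: 195 minutes
Ratio = 270:195
GCD = 15
Simplified = 18:13
As a decimal: 18/13 ≈ 1.38


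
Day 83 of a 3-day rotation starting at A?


Shift B

Shifts: A, B, C
Start: A (index 0)
Day 83: (0 + 83 - 1) mod 3
= 82 mod 3
= 1
Index 1 → shift B


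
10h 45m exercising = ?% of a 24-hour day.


44.8%

Time: 645 minutes
Day: 1440 minutes
Percentage = (645/1440) × 100 ≈ 44.8%


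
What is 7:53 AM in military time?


Input: 7:53 AM
AM hour stays: 7

07:53


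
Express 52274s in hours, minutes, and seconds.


Hours: 52274 ÷ 3600 = 14 remainder 1874
Minutes: 1874 ÷ 60 = 31 remainder 14
Seconds: 14

14h 31m 14s


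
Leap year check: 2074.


No

Rules: divisible by 4 AND (not by 100 OR by 400)
2074 ÷ 4 = 518 remainder 2 → not divisible by 4
Not divisible by 4 → not a leap year


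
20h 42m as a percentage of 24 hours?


Total minutes: 20×60 + 42 = 1242
Day = 24×60 = 1440 minutes
Fraction = 1242/1440 = 0.8625
As a percentage: 1242/1440 × 100 = 86.25%

0.8625 (86.25%)


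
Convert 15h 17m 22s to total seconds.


Hours: 15 × 3600 = 54000
Minutes: 17 × 60 = 1020
Seconds: 22
Total = 54000 + 1020 + 22 = 55042

55042 seconds


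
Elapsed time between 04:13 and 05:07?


0h 54m

End time in minutes: 5×60 + 7 = 307
Start time in minutes: 4×60 + 13 = 253
Difference = 307 - 253 = 54 minutes
= 0 hours 54 minutes


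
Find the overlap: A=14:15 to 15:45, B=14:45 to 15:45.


60 minutes

Meeting A: 855-945 (in minutes from midnight)
Meeting B: 885-945
Overlap start = max(855, 885) = 885
Overlap end = min(945, 945) = 945
Overlap = max(0, 945 - 885) = 60 min


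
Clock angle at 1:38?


Hour hand = 1×30 + 38×0.5 = 49.0°
Minute hand = 38×6 = 228°
Difference = |49.0 - 228| = 179.0°

179.0°


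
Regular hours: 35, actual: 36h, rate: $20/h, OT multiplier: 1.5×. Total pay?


$730.00

Regular: 35h × $20 = $700.00
Overtime: 36 - 35 = 1h
OT pay: 1h × $20 × 1.5 = $30.00
Total = $700.00 + $30.00 = $730.00


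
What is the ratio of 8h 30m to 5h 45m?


34:23 (1.48)

Duration 1: 510 minutes
Duration 2: 345 minutes
Ratio = 510:345
GCD = 15
Simplified = 34:23
As a decimal: 34/23 ≈ 1.48


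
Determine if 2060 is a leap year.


Rules: divisible by 4 AND (not by 100 OR by 400)
2060 ÷ 4 = 515 exactly → divisible by 4
2060 ÷ 100 = 20 remainder 60 → not divisible by 100
Divisible by 4 but not by 100 → leap year

Yes


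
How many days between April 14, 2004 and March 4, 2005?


324 days

From April 14, 2004 to March 4, 2005
Rest of April 2004: 30 - 14 = 16
Full months: May 31, June 30, July 31, August 31, September 30, October 31, November 30, December 31, January 31, February 2005 28
Days into March 2005: 4
Total = 16 + 31 + 30 + 31 + 31 + 30 + 31 + 30 + 31 + 31 + 28 + 4 = 324 days


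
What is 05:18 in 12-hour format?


Hour: 5
5 < 12 → AM

5:18 AM


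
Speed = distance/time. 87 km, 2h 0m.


Distance: 87 km
Time: 2 hours
Speed = 87 / 2 = 43.5 km/h

43.5 km/h


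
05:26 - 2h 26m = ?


03:00

Start: 326 minutes from midnight
Subtract: 146 minutes
Remaining: 326 - 146 = 180
Hours: 3, Minutes: 0


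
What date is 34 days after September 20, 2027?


October 24, 2027

Start: September 20, 2027
Add 34 days
September 20 → October 1: 30 - 20 + 1 = 11 days (34 - 11 = 23 left)
October 1 + 23 = October 24, 2027


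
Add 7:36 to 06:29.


14:05

Start: 389 minutes from midnight
Add: 456 minutes
Total: 845 minutes
Hours: 845 ÷ 60 = 14 remainder 5


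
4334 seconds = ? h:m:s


1h 12m 14s

Hours: 4334 ÷ 3600 = 1 remainder 734
Minutes: 734 ÷ 60 = 12 remainder 14
Seconds: 14


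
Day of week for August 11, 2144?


Tuesday

Zeller's congruence:
q=11, m=8, k=44, j=21
h = (11 + ⌊13×9/5⌋ + 44 + ⌊44/4⌋ + ⌊21/4⌋ - 2×21) mod 7
= (11 + 23 + 44 + 11 + 5 - 42) mod 7
= 52 mod 7 = 3
h=3 → Tuesday


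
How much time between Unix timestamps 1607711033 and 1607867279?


156246 seconds (43.4 hours / 1.81 days)

Difference = 1607867279 - 1607711033 = 156246 seconds
In hours: 156246 / 3600 ≈ 43.4
In days: 156246 / 86400 ≈ 1.81


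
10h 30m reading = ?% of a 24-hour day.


43.8%

Time: 630 minutes
Day: 1440 minutes
Percentage = (630/1440) × 100 ≈ 43.8%


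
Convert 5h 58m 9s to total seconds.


21489 seconds

Hours: 5 × 3600 = 18000
Minutes: 58 × 60 = 3480
Seconds: 9
Total = 18000 + 3480 + 9 = 21489


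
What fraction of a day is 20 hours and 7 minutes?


Total minutes: 20×60 + 7 = 1207
Day = 24×60 = 1440 minutes
Fraction = 1207/1440 ≈ 0.8382
As a percentage: 1207/1440 × 100 ≈ 83.82%

0.8382 (83.82%)


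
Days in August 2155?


31 days

Month: August (month 8)
August has 31 days


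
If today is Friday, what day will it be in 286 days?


Thursday

Start: Friday (index 4)
(4 + 286) mod 7
= 290 mod 7
= 3
Index 3 → Thursday


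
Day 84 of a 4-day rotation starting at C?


Shifts: A, B, C, D
Start: C (index 2)
Day 84: (2 + 84 - 1) mod 4
= 85 mod 4
= 1
Index 1 → shift B

Shift B


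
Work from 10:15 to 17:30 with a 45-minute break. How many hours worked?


6h 30m (390 minutes)

Total time = (17×60+30) - (10×60+15)
= 1050 - 615 = 435 min
Minus break: 435 - 45 = 390 min
= 6h 30m


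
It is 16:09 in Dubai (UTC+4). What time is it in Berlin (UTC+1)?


Time difference = UTC+1 - UTC+4 = -3 hours
New hour = (16 -3) mod 24
= 13 mod 24 = 13
Minutes unchanged → 13:09

13:09


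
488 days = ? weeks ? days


Weeks: 488 ÷ 7 = 69 remainder 5

69 weeks 5 days


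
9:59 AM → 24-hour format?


Input: 9:59 AM
AM hour stays: 9

09:59


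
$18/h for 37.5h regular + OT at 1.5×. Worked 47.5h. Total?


Regular: 37.5h × $18 = $675.00
Overtime: 47.5 - 37.5 = 10.0h
OT pay: 10.0h × $18 × 1.5 = $270.00
Total = $675.00 + $270.00 = $945.00

$945.00


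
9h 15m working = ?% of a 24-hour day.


38.5%

Time: 555 minutes
Day: 1440 minutes
Percentage = (555/1440) × 100 ≈ 38.5%


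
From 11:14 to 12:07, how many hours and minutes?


End time in minutes: 12×60 + 7 = 727
Start time in minutes: 11×60 + 14 = 674
Difference = 727 - 674 = 53 minutes
= 0 hours 53 minutes

0h 53m


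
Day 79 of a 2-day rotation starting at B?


Shifts: A, B
Start: B (index 1)
Day 79: (1 + 79 - 1) mod 2
= 79 mod 2
= 1
Index 1 → shift B

Shift B


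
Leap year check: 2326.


No

Rules: divisible by 4 AND (not by 100 OR by 400)
2326 ÷ 4 = 581 remainder 2 → not divisible by 4
Not divisible by 4 → not a leap year


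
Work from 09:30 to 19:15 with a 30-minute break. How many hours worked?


Total time = (19×60+15) - (9×60+30)
= 1155 - 570 = 585 min
Minus break: 585 - 30 = 555 min
= 9h 15m

9h 15m (555 minutes)


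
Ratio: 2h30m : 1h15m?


2:1 (2.00)

Duration 1: 150 minutes
Duration 2: 75 minutes
Ratio = 150:75
GCD = 75
Simplified = 2:1
As a decimal: 2/1 = 2.00


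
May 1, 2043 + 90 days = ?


July 30, 2043

Start: May 1, 2043
Add 90 days
May 1 → June 1: 31 - 1 + 1 = 31 days (90 - 31 = 59 left)
June 1 → July 1: 30 - 1 + 1 = 30 days (59 - 30 = 29 left)
July 1 + 29 = July 30, 2043


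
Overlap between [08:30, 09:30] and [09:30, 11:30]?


Meeting A: 510-570 (in minutes from midnight)
Meeting B: 570-690
Overlap start = max(510, 570) = 570
Overlap end = min(570, 690) = 570
Overlap = max(0, 570 - 570) = 0 min

0 minutes


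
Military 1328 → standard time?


1:28 PM

Hour: 13
13 - 12 = 1 → PM


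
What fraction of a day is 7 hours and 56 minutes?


Total minutes: 7×60 + 56 = 476
Day = 24×60 = 1440 minutes
Fraction = 476/1440 ≈ 0.3306
As a percentage: 476/1440 × 100 ≈ 33.06%

0.3306 (33.06%)


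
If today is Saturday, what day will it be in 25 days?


Wednesday

Start: Saturday (index 5)
(5 + 25) mod 7
= 30 mod 7
= 2
Index 2 → Wednesday


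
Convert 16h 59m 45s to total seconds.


61185 seconds

Hours: 16 × 3600 = 57600
Minutes: 59 × 60 = 3540
Seconds: 45
Total = 57600 + 3540 + 45 = 61185


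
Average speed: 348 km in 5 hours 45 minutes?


60.5 km/h

Distance: 348 km
Time: 5h 45m = 345 min = 345/60 = 23/4 hours
Speed = 348 ÷ (23/4) = 348 × 4 / 23 = 1392/23 ≈ 60.5 km/h


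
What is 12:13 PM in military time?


Input: 12:13 PM
12 PM → 12 (noon)

12:13


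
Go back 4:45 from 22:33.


Start: 1353 minutes from midnight
Subtract: 285 minutes
Remaining: 1353 - 285 = 1068
Hours: 17, Minutes: 48

17:48


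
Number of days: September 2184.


Month: September (month 9)
September has 30 days

30 days


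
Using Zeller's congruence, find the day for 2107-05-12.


Thursday

Zeller's congruence:
q=12, m=5, k=7, j=21
h = (12 + ⌊13×6/5⌋ + 7 + ⌊7/4⌋ + ⌊21/4⌋ - 2×21) mod 7
= (12 + 15 + 7 + 1 + 5 - 42) mod 7
= -2 mod 7 = 5
h=5 → Thursday


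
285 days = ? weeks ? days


40 weeks 5 days

Weeks: 285 ÷ 7 = 40 remainder 5


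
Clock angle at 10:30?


135.0°

Hour hand = 10×30 + 30×0.5 = 315.0°
Minute hand = 30×6 = 180°
Difference = |315.0 - 180| = 135.0°


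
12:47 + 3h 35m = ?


Start: 767 minutes from midnight
Add: 215 minutes
Total: 982 minutes
Hours: 982 ÷ 60 = 16 remainder 22

16:22


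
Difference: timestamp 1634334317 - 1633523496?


Difference = 1634334317 - 1633523496 = 810821 seconds
In hours: 810821 / 3600 ≈ 225.2
In days: 810821 / 86400 ≈ 9.38

810821 seconds (225.2 hours / 9.38 days)


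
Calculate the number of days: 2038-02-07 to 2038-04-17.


69 days

From February 7, 2038 to April 17, 2038
Rest of February 2038: 28 - 7 = 21
Full months: March 31
Days into April 2038: 17
Total = 21 + 31 + 17 = 69 days


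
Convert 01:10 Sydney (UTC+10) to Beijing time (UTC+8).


23:10 (previous day)

Time difference = UTC+8 - UTC+10 = -2 hours
New hour = (1 -2) mod 24
= -1 mod 24 = 23
Minutes unchanged → 23:10; -1 < 0 → previous day


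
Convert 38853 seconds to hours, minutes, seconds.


10h 47m 33s

Hours: 38853 ÷ 3600 = 10 remainder 2853
Minutes: 2853 ÷ 60 = 47 remainder 33
Seconds: 33


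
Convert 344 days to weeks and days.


Weeks: 344 ÷ 7 = 49 remainder 1

49 weeks 1 days


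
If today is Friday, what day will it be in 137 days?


Tuesday

Start: Friday (index 4)
(4 + 137) mod 7
= 141 mod 7
= 1
Index 1 → Tuesday


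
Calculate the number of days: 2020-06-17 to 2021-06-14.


362 days

From June 17, 2020 to June 14, 2021
Rest of June 2020: 30 - 17 = 13
Full months: July 31, August 31, September 30, October 31, November 30, December 31, January 31, February 2021 28, March 31, April 30, May 31
Days into June 2021: 14
Total = 13 + 31 + 31 + 30 + 31 + 30 + 31 + 31 + 28 + 31 + 30 + 31 + 14 = 362 days


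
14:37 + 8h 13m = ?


Start: 877 minutes from midnight
Add: 493 minutes
Total: 1370 minutes
Hours: 1370 ÷ 60 = 22 remainder 50

22:50


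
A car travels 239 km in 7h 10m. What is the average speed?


Distance: 239 km
Time: 7h 10m = 430 min = 430/60 = 43/6 hours
Speed = 239 ÷ (43/6) = 239 × 6 / 43 = 1434/43 ≈ 33.3 km/h

33.3 km/h


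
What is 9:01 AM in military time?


Input: 9:01 AM
AM hour stays: 9

09:01


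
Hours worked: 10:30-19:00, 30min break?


Total time = (19×60+0) - (10×60+30)
= 1140 - 630 = 510 min
Minus break: 510 - 30 = 480 min
= 8h 0m

8h 0m (480 minutes)


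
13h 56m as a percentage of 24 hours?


0.5806 (58.06%)

Total minutes: 13×60 + 56 = 836
Day = 24×60 = 1440 minutes
Fraction = 836/1440 ≈ 0.5806
As a percentage: 836/1440 × 100 ≈ 58.06%


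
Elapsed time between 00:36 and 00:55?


0h 19m

End time in minutes: 0×60 + 55 = 55
Start time in minutes: 0×60 + 36 = 36
Difference = 55 - 36 = 19 minutes
= 0 hours 19 minutes


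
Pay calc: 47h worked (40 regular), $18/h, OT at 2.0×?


Regular: 40h × $18 = $720.00
Overtime: 47 - 40 = 7h
OT pay: 7h × $18 × 2.0 = $252.00
Total = $720.00 + $252.00 = $972.00

$972.00


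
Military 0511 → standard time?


Hour: 5
5 < 12 → AM

5:11 AM


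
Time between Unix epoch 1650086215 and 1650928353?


842138 seconds (233.9 hours / 9.75 days)

Difference = 1650928353 - 1650086215 = 842138 seconds
In hours: 842138 / 3600 ≈ 233.9
In days: 842138 / 86400 ≈ 9.75


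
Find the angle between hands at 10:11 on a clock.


Hour hand = 10×30 + 11×0.5 = 305.5°
Minute hand = 11×6 = 66°
Difference = |305.5 - 66| = 239.5°
Since > 180°: 360 - 239.5 = 120.5°

120.5°


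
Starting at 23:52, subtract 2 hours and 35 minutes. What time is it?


Start: 1432 minutes from midnight
Subtract: 155 minutes
Remaining: 1432 - 155 = 1277
Hours: 21, Minutes: 17

21:17


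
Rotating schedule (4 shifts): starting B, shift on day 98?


Shifts: A, B, C, D
Start: B (index 1)
Day 98: (1 + 98 - 1) mod 4
= 98 mod 4
= 2
Index 2 → shift C

Shift C


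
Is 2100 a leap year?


Rules: divisible by 4 AND (not by 100 OR by 400)
2100 ÷ 4 = 525 exactly → divisible by 4
2100 ÷ 100 = 21 exactly → divisible by 100
2100 ÷ 400 = 5 remainder 100 → not divisible by 400
Divisible by 100 but not by 400 → not a leap year

No


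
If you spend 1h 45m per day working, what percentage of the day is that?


Time: 105 minutes
Day: 1440 minutes
Percentage = (105/1440) × 100 ≈ 7.3%

7.3%


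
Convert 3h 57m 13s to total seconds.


Hours: 3 × 3600 = 10800
Minutes: 57 × 60 = 3420
Seconds: 13
Total = 10800 + 3420 + 13 = 14233

14233 seconds


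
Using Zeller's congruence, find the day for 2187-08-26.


Zeller's congruence:
q=26, m=8, k=87, j=21
h = (26 + ⌊13×9/5⌋ + 87 + ⌊87/4⌋ + ⌊21/4⌋ - 2×21) mod 7
= (26 + 23 + 87 + 21 + 5 - 42) mod 7
= 120 mod 7 = 1
h=1 → Sunday

Sunday


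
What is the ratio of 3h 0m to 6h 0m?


Duration 1: 180 minutes
Duration 2: 360 minutes
Ratio = 180:360
GCD = 180
Simplified = 1:2
As a decimal: 1/2 = 0.50

1:2 (0.50)


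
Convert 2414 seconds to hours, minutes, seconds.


Hours: 2414 ÷ 3600 = 0 remainder 2414
Minutes: 2414 ÷ 60 = 40 remainder 14
Seconds: 14

0h 40m 14s


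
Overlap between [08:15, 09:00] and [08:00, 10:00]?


45 minutes

Meeting A: 495-540 (in minutes from midnight)
Meeting B: 480-600
Overlap start = max(495, 480) = 495
Overlap end = min(540, 600) = 540
Overlap = max(0, 540 - 495) = 45 min


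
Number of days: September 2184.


Month: September (month 9)
September has 30 days

30 days


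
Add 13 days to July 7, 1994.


July 20, 1994

Start: July 7, 1994
Add 13 days
July 7 + 13 = July 20, 1994


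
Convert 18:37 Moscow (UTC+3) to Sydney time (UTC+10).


01:37 (next day)

Time difference = UTC+10 - UTC+3 = +7 hours
New hour = (18 + 7) mod 24
= 25 mod 24 = 1
Minutes unchanged → 01:37; 25 ≥ 24 → next day


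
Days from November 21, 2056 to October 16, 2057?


From November 21, 2056 to October 16, 2057
Rest of November 2056: 30 - 21 = 9
Full months: December 31, January 31, February 2057 28, March 31, April 30, May 31, June 30, July 31, August 31, September 30
Days into October 2057: 16
Total = 9 + 31 + 31 + 28 + 31 + 30 + 31 + 30 + 31 + 31 + 30 + 16 = 329 days

329 days


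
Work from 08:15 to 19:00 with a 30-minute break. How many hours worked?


Total time = (19×60+0) - (8×60+15)
= 1140 - 495 = 645 min
Minus break: 645 - 30 = 615 min
= 10h 15m

10h 15m (615 minutes)


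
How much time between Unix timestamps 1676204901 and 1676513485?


Difference = 1676513485 - 1676204901 = 308584 seconds
In hours: 308584 / 3600 ≈ 85.7
In days: 308584 / 86400 ≈ 3.57

308584 seconds (85.7 hours / 3.57 days)


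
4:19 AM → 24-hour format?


04:19

Input: 4:19 AM
AM hour stays: 4


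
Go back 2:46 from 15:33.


Start: 933 minutes from midnight
Subtract: 166 minutes
Remaining: 933 - 166 = 767
Hours: 12, Minutes: 47

12:47


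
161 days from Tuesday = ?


Start: Tuesday (index 1)
(1 + 161) mod 7
= 162 mod 7
= 1
Index 1 → Tuesday

Tuesday


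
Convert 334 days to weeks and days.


Weeks: 334 ÷ 7 = 47 remainder 5

47 weeks 5 days


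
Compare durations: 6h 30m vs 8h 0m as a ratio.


Duration 1: 390 minutes
Duration 2: 480 minutes
Ratio = 390:480
GCD = 30
Simplified = 13:16
As a decimal: 13/16 ≈ 0.81

13:16 (0.81)


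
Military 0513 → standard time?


Hour: 5
5 < 12 → AM

5:13 AM


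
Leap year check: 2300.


No

Rules: divisible by 4 AND (not by 100 OR by 400)
2300 ÷ 4 = 575 exactly → divisible by 4
2300 ÷ 100 = 23 exactly → divisible by 100
2300 ÷ 400 = 5 remainder 300 → not divisible by 400
Divisible by 100 but not by 400 → not a leap year


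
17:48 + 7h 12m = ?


Start: 1068 minutes from midnight
Add: 432 minutes
Total: 1500 minutes
Hours: 1500 ÷ 60 = 25 remainder 0
25 ≥ 24 → 25 - 24 = 1 (next day)

01:00 (next day)


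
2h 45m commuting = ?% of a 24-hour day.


Time: 165 minutes
Day: 1440 minutes
Percentage = (165/1440) × 100 ≈ 11.5%

11.5%


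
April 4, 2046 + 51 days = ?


May 25, 2046

Start: April 4, 2046
Add 51 days
April 4 → May 1: 30 - 4 + 1 = 27 days (51 - 27 = 24 left)
May 1 + 24 = May 25, 2046


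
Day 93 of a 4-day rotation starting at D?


Shift D

Shifts: A, B, C, D
Start: D (index 3)
Day 93: (3 + 93 - 1) mod 4
= 95 mod 4
= 3
Index 3 → shift D


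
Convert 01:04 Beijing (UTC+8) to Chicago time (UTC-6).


11:04 (previous day)

Time difference = UTC-6 - UTC+8 = -14 hours
New hour = (1 -14) mod 24
= -13 mod 24 = 11
Minutes unchanged → 11:04; -13 < 0 → previous day


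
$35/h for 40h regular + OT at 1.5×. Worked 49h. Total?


Regular: 40h × $35 = $1400.00
Overtime: 49 - 40 = 9h
OT pay: 9h × $35 × 1.5 = $472.50
Total = $1400.00 + $472.50 = $1872.50

$1872.50


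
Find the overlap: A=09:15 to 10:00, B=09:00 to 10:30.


Meeting A: 555-600 (in minutes from midnight)
Meeting B: 540-630
Overlap start = max(555, 540) = 555
Overlap end = min(600, 630) = 600
Overlap = max(0, 600 - 555) = 45 min

45 minutes


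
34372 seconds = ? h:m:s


Hours: 34372 ÷ 3600 = 9 remainder 1972
Minutes: 1972 ÷ 60 = 32 remainder 52
Seconds: 52

9h 32m 52s


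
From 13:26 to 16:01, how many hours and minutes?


2h 35m

End time in minutes: 16×60 + 1 = 961
Start time in minutes: 13×60 + 26 = 806
Difference = 961 - 806 = 155 minutes
= 2 hours 35 minutes


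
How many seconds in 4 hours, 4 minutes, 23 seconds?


Hours: 4 × 3600 = 14400
Minutes: 4 × 60 = 240
Seconds: 23
Total = 14400 + 240 + 23 = 14663

14663 seconds


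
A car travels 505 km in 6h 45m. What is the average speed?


74.8 km/h

Distance: 505 km
Time: 6h 45m = 405 min = 405/60 = 27/4 hours
Speed = 505 ÷ (27/4) = 505 × 4 / 27 = 2020/27 ≈ 74.8 km/h


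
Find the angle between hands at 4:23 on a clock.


Hour hand = 4×30 + 23×0.5 = 131.5°
Minute hand = 23×6 = 138°
Difference = |131.5 - 138| = 6.5°

6.5°


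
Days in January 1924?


31 days

Month: January (month 1)
January has 31 days


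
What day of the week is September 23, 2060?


Zeller's congruence:
q=23, m=9, k=60, j=20
h = (23 + ⌊13×10/5⌋ + 60 + ⌊60/4⌋ + ⌊20/4⌋ - 2×20) mod 7
= (23 + 26 + 60 + 15 + 5 - 40) mod 7
= 89 mod 7 = 5
h=5 → Thursday

Thursday


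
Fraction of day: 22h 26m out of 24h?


0.9347 (93.47%)

Total minutes: 22×60 + 26 = 1346
Day = 24×60 = 1440 minutes
Fraction = 1346/1440 ≈ 0.9347
As a percentage: 1346/1440 × 100 ≈ 93.47%


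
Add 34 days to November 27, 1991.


Start: November 27, 1991
Add 34 days
November 27 → December 1: 30 - 27 + 1 = 4 days (34 - 4 = 30 left)
December 1 + 30 = December 31, 1991

December 31, 1991


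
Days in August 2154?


31 days

Month: August (month 8)
August has 31 days


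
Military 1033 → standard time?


Hour: 10
10 < 12 → AM

10:33 AM


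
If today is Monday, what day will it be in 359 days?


Start: Monday (index 0)
(0 + 359) mod 7
= 359 mod 7
= 2
Index 2 → Wednesday

Wednesday


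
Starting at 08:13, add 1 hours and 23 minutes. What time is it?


Start: 493 minutes from midnight
Add: 83 minutes
Total: 576 minutes
Hours: 576 ÷ 60 = 9 remainder 36

09:36


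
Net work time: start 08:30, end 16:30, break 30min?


Total time = (16×60+30) - (8×60+30)
= 990 - 510 = 480 min
Minus break: 480 - 30 = 450 min
= 7h 30m

7h 30m (450 minutes)


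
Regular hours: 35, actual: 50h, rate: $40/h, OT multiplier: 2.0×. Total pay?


Regular: 35h × $40 = $1400.00
Overtime: 50 - 35 = 15h
OT pay: 15h × $40 × 2.0 = $1200.00
Total = $1400.00 + $1200.00 = $2600.00

$2600.00


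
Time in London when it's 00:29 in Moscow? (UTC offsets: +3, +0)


Time difference = UTC+0 - UTC+3 = -3 hours
New hour = (0 -3) mod 24
= -3 mod 24 = 21
Minutes unchanged → 21:29; -3 < 0 → previous day

21:29 (previous day)


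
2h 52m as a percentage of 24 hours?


0.1194 (11.94%)

Total minutes: 2×60 + 52 = 172
Day = 24×60 = 1440 minutes
Fraction = 172/1440 ≈ 0.1194
As a percentage: 172/1440 × 100 ≈ 11.94%


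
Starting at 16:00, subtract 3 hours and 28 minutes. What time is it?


12:32

Start: 960 minutes from midnight
Subtract: 208 minutes
Remaining: 960 - 208 = 752
Hours: 12, Minutes: 32


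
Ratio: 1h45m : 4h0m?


Duration 1: 105 minutes
Duration 2: 240 minutes
Ratio = 105:240
GCD = 15
Simplified = 7:16
As a decimal: 7/16 ≈ 0.44

7:16 (0.44)


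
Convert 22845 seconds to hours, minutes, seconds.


Hours: 22845 ÷ 3600 = 6 remainder 1245
Minutes: 1245 ÷ 60 = 20 remainder 45
Seconds: 45

6h 20m 45s


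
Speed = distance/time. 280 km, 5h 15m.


Distance: 280 km
Time: 5h 15m = 315 min = 315/60 = 21/4 hours
Speed = 280 ÷ (21/4) = 280 × 4 / 21 = 1120/21 ≈ 53.3 km/h

53.3 km/h


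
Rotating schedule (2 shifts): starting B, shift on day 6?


Shifts: A, B
Start: B (index 1)
Day 6: (1 + 6 - 1) mod 2
= 6 mod 2
= 0
Index 0 → shift A

Shift A


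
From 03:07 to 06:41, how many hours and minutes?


End time in minutes: 6×60 + 41 = 401
Start time in minutes: 3×60 + 7 = 187
Difference = 401 - 187 = 214 minutes
= 3 hours 34 minutes

3h 34m


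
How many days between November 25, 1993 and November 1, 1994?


341 days

From November 25, 1993 to November 1, 1994
Rest of November 1993: 30 - 25 = 5
Full months: December 31, January 31, February 1994 28, March 31, April 30, May 31, June 30, July 31, August 31, September 30, October 31
Days into November 1994: 1
Total = 5 + 31 + 31 + 28 + 31 + 30 + 31 + 30 + 31 + 31 + 30 + 31 + 1 = 341 days


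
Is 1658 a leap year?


No

Rules: divisible by 4 AND (not by 100 OR by 400)
1658 ÷ 4 = 414 remainder 2 → not divisible by 4
Not divisible by 4 → not a leap year


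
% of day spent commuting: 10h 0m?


41.7%

Time: 600 minutes
Day: 1440 minutes
Percentage = (600/1440) × 100 ≈ 41.7%


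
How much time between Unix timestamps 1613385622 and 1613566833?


Difference = 1613566833 - 1613385622 = 181211 seconds
In hours: 181211 / 3600 ≈ 50.3
In days: 181211 / 86400 ≈ 2.10

181211 seconds (50.3 hours / 2.10 days)


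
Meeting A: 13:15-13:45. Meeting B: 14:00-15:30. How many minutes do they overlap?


0 minutes

Meeting A: 795-825 (in minutes from midnight)
Meeting B: 840-930
Overlap start = max(795, 840) = 840
Overlap end = min(825, 930) = 825
Overlap = max(0, 825 - 840) = 0 min


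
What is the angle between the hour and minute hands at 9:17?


176.5°

Hour hand = 9×30 + 17×0.5 = 278.5°
Minute hand = 17×6 = 102°
Difference = |278.5 - 102| = 176.5°


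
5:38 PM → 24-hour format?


17:38

Input: 5:38 PM
PM: 5 + 12 = 17


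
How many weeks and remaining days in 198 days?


Weeks: 198 ÷ 7 = 28 remainder 2

28 weeks 2 days


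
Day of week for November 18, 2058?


Monday

Zeller's congruence:
q=18, m=11, k=58, j=20
h = (18 + ⌊13×12/5⌋ + 58 + ⌊58/4⌋ + ⌊20/4⌋ - 2×20) mod 7
= (18 + 31 + 58 + 14 + 5 - 40) mod 7
= 86 mod 7 = 2
h=2 → Monday


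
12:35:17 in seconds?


Hours: 12 × 3600 = 43200
Minutes: 35 × 60 = 2100
Seconds: 17
Total = 43200 + 2100 + 17 = 45317

45317 seconds


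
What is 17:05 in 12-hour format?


5:05 PM

Hour: 17
17 - 12 = 5 → PM
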